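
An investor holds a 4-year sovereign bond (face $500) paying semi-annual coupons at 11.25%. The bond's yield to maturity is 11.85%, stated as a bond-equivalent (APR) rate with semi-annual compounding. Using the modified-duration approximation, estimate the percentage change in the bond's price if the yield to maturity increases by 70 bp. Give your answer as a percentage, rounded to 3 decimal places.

-2.195%

Periodic yield y = 0.05925. Modified duration first:
  t   CF        PV=CF/(1+0.05925)^t    t·PV
  1       28.125        26.5518        26.5518
  2       28.125        25.0666        50.1332
  3       28.125        23.6645        70.9935
  4       28.125        22.3408        89.3632
  5       28.125        21.0911       105.4557
  6       28.125        19.9114       119.4684
  7       28.125        18.7976       131.5834
  8      528.125       333.2337     2,665.8698
  Σ                    490.6576     3,259.4190
P = 490.6576; D_Mac = 6.64296 half-year periods = 3.32148 yrs; D_mod = 3.32148/(1+0.05925) = 3.13569 yrs.
ΔP/P ≈ -D_mod · Δy = -3.13569 × (+0.007) = -0.021950 = -2.1950%.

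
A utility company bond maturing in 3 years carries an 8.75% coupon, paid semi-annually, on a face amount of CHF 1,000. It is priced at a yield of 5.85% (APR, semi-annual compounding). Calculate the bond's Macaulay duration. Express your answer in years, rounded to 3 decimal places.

Periodic yield y = 0.02925. Discount each cash flow and weight by its period:
  t   CF        PV=CF/(1+0.02925)^t    t·PV
  1        43.75        42.5067        42.5067
  2        43.75        41.2987        82.5974
  3        43.75        40.1250       120.3751
  4        43.75        38.9847       155.9389
  5        43.75        37.8768       189.3842
  6     1,043.75       877.9529     5,267.7176
  Σ                  1,078.7449     5,858.5199
Price P = Σ PV = 1,078.7449.
Macaulay duration = Σ(t·PV) / P = 5,858.5199 / 1,078.7449 = 5.43087 half-year periods.
In years: 5.43087 / 2 = 2.71543 years.

2.715 years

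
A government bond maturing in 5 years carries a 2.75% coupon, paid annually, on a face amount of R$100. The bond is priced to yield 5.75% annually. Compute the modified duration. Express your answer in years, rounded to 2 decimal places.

Periodic yield y = 0.0575. First find Macaulay duration:
  t   CF        PV=CF/(1+0.0575)^t    t·PV
  1         2.75         2.6005         2.6005
  2         2.75         2.4591         4.9182
  3         2.75         2.3254         6.9761
  4         2.75         2.1989         8.7957
  5       102.75        77.6927       388.4633
  Σ                     87.2765       411.7537
P = 87.2765; Macaulay duration = 411.7537 / 87.2765 = 4.71781 years.
Modified duration = D_Mac / (1 + y) = 4.71781 / 1.0575 = 4.46128 years.

4.46 years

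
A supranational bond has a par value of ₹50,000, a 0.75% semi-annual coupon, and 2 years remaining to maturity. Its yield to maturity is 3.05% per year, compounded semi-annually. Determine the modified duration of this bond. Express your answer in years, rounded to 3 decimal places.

1.959 years

Periodic yield y = 0.01525. First find Macaulay duration:
  t   CF        PV=CF/(1+0.01525)^t    t·PV
  1       187.50       184.6836       184.6836
  2       187.50       181.9095       363.8189
  3       187.50       179.1770       537.5310
  4    50,187.50    47,239.3127   188,957.2507
  Σ                 47,785.0827   190,043.2842
P = 47,785.0827; Macaulay duration = 190,043.2842 / 47,785.0827 = 3.97704 half-year periods = 1.98852 years.
Modified duration = D_Mac / (1 + y) = 1.98852 / 1.01525 = 1.95865 years.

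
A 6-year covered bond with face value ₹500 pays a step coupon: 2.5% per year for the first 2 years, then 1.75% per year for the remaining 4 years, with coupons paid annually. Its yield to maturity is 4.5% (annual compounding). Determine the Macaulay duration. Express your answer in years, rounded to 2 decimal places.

5.66 years

Periodic yield y = 0.045. Discount each cash flow and weight by its year:
  t   CF        PV=CF/(1+0.045)^t    t·PV
  1        12.50        11.9617        11.9617
  2        12.50        11.4466        22.8932
  3         8.75         7.6676        23.0028
  4         8.75         7.3374        29.3496
  5         8.75         7.0214        35.1072
  6       508.75       390.6670     2,344.0017
  Σ                    436.1018     2,466.3164
Price P = Σ PV = 436.1018.
Macaulay duration = Σ(t·PV) / P = 2,466.3164 / 436.1018 = 5.65537 years.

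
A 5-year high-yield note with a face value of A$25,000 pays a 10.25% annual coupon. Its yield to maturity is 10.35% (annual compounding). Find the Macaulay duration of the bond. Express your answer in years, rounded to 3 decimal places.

4.151 years

Periodic yield y = 0.1035. Discount each cash flow and weight by its year:
  t   CF        PV=CF/(1+0.1035)^t    t·PV
  1     2,562.50     2,322.1568     2,322.1568
  2     2,562.50     2,104.3559     4,208.7119
  3     2,562.50     1,906.9832     5,720.9495
  4     2,562.50     1,728.1225     6,912.4900
  5    27,562.50    16,844.4533    84,222.2663
  Σ                 24,906.0716   103,386.5745
Price P = Σ PV = 24,906.0716.
Macaulay duration = Σ(t·PV) / P = 103,386.5745 / 24,906.0716 = 4.15106 years.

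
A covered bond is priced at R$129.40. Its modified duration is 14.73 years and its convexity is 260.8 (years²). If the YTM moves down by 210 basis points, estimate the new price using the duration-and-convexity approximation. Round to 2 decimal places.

Duration effect: -D_mod·Δy = -14.73 × (-0.021) = +0.309330
Convexity effect: ½·C·(Δy)² = 0.5 × 260.8 × (-0.021)² = +0.0575064
ΔP/P ≈ +0.309330 + 0.0575064 = +0.3668364
New price ≈ 129.40 × (1 + 0.3668364) = 176.86863016.

R$176.87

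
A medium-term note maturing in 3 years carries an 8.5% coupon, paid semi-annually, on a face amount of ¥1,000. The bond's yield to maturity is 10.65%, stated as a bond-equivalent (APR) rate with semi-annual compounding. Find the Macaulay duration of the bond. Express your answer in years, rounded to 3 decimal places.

2.701 years

Periodic yield y = 0.05325. Discount each cash flow and weight by its period:
  t   CF        PV=CF/(1+0.05325)^t    t·PV
  1        42.50        40.3513        40.3513
  2        42.50        38.3112        76.6224
  3        42.50        36.3743       109.1229
  4        42.50        34.5353       138.1411
  5        42.50        32.7893       163.9463
  6     1,042.50       763.6375     4,581.8251
  Σ                    945.9989     5,110.0091
Price P = Σ PV = 945.9989.
Macaulay duration = Σ(t·PV) / P = 5,110.0091 / 945.9989 = 5.40171 half-year periods.
In years: 5.40171 / 2 = 2.70085 years.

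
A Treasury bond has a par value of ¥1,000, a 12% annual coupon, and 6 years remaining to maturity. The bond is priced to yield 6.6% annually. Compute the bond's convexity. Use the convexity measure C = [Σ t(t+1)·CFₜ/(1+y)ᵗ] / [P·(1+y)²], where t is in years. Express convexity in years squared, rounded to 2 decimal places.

26.93

With y = 0.066:
  t   CF        PV=CF/(1+0.066)^t    t·PV        t(t+1)·PV
  1       120.00       112.5704       112.5704         225.1407
  2       120.00       105.6007       211.2014         633.6043
  3       120.00        99.0626       297.1877       1,188.7510
  4       120.00        92.9292       371.7170       1,858.5850
  5       120.00        87.1757       435.8783       2,615.2697
  6     1,120.00       763.2640     4,579.5842      32,057.0891
  Σ                  1,260.6026     6,008.1390      38,578.4397
P = 1,260.6026.
Convexity = Σ t(t+1)·PV / [P·(1+y)²] = 38,578.4397 / (1,260.6026 × 1.136356) = 26.93097.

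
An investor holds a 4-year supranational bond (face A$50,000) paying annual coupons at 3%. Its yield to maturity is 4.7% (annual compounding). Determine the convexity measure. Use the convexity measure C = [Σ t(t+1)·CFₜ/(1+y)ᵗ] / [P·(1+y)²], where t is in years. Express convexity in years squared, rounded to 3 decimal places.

17.169

With y = 0.047:
  t   CF        PV=CF/(1+0.047)^t    t·PV        t(t+1)·PV
  1     1,500.00     1,432.6648     1,432.6648       2,865.3295
  2     1,500.00     1,368.3522     2,736.7044       8,210.1132
  3     1,500.00     1,306.9267     3,920.7800      15,683.1198
  4    51,500.00    42,856.8752   171,427.5008     857,137.5039
  Σ                 46,964.8188   179,517.6499     883,896.0664
P = 46,964.8188.
Convexity = Σ t(t+1)·PV / [P·(1+y)²] = 883,896.0664 / (46,964.8188 × 1.096209) = 17.16861.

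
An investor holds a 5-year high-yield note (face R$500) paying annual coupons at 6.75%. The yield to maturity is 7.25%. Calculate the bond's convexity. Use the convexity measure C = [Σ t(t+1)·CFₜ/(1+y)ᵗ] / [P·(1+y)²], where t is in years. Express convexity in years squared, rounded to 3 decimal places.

With y = 0.0725:
  t   CF        PV=CF/(1+0.0725)^t    t·PV        t(t+1)·PV
  1        33.75        31.4685        31.4685          62.9371
  2        33.75        29.3413        58.6826         176.0477
  3        33.75        27.3578        82.0735         328.2941
  4        33.75        25.5085       102.0339         510.1696
  5       533.75       376.1416     1,880.7081      11,284.2484
  Σ                    489.8178     2,154.9666      12,361.6969
P = 489.8178.
Convexity = Σ t(t+1)·PV / [P·(1+y)²] = 12,361.6969 / (489.8178 × 1.150256) = 21.94062.

21.941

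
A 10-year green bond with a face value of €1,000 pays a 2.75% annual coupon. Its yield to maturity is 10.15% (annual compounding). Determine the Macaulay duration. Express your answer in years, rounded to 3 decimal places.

Periodic yield y = 0.1015. Discount each cash flow and weight by its year:
  t   CF        PV=CF/(1+0.1015)^t    t·PV
  1        27.50        24.9660        24.9660
  2        27.50        22.6654        45.3308
  3        27.50        20.5769        61.7306
  4        27.50        18.6808        74.7231
  5        27.50        16.9594        84.7969
  6        27.50        15.3966        92.3798
  7        27.50        13.9779        97.8451
  8        27.50        12.6899       101.5188
  9        27.50        11.5205       103.6847
  10    1,027.50       390.7840     3,907.8404
  Σ                    548.2173     4,594.8162
Price P = Σ PV = 548.2173.
Macaulay duration = Σ(t·PV) / P = 4,594.8162 / 548.2173 = 8.38138 years.

8.381 years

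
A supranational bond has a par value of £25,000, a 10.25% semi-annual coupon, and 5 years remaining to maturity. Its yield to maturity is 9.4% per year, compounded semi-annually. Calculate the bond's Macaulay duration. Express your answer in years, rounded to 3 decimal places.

Periodic yield y = 0.047. Discount each cash flow and weight by its period:
  t   CF        PV=CF/(1+0.047)^t    t·PV
  1     1,281.25     1,223.7345     1,223.7345
  2     1,281.25     1,168.8008     2,337.6017
  3     1,281.25     1,116.3332     3,348.9995
  4     1,281.25     1,066.2208     4,264.8832
  5     1,281.25     1,018.3580     5,091.7899
  6     1,281.25       972.6437     5,835.8623
  7     1,281.25       928.9816     6,502.8711
  8     1,281.25       887.2795     7,098.2356
  9     1,281.25       847.4493     7,627.0440
  10   26,281.25    16,602.7184   166,027.1836
  Σ                 25,832.5197   209,358.2055
Price P = Σ PV = 25,832.5197.
Macaulay duration = Σ(t·PV) / P = 209,358.2055 / 25,832.5197 = 8.10444 half-year periods.
In years: 8.10444 / 2 = 4.05222 years.

4.052 years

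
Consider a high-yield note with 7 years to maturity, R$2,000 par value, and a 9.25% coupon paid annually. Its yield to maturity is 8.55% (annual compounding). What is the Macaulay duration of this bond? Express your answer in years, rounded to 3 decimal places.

Periodic yield y = 0.0855. Discount each cash flow and weight by its year:
  t   CF        PV=CF/(1+0.0855)^t    t·PV
  1       185.00       170.4284       170.4284
  2       185.00       157.0045       314.0090
  3       185.00       144.6379       433.9138
  4       185.00       133.2455       532.9818
  5       185.00       122.7503       613.7515
  6       185.00       113.0818       678.4909
  7     2,185.00     1,230.3896     8,612.7271
  Σ                  2,071.5380    11,356.3025
Price P = Σ PV = 2,071.5380.
Macaulay duration = Σ(t·PV) / P = 11,356.3025 / 2,071.5380 = 5.48206 years.

5.482 years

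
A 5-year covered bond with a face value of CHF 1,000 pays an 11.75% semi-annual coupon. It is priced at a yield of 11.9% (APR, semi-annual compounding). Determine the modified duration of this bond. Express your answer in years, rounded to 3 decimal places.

3.696 years

Periodic yield y = 0.0595. First find Macaulay duration:
  t   CF        PV=CF/(1+0.0595)^t    t·PV
  1        58.75        55.4507        55.4507
  2        58.75        52.3367       104.6733
  3        58.75        49.3975       148.1925
  4        58.75        46.6234       186.4936
  5        58.75        44.0051       220.0255
  6        58.75        41.5338       249.2031
  7        58.75        39.2014       274.4095
  8        58.75        36.9999       295.9989
  9        58.75        34.9220       314.2981
  10    1,058.75       593.9964     5,939.9640
  Σ                    994.4668     7,788.7093
P = 994.4668; Macaulay duration = 7,788.7093 / 994.4668 = 7.83205 half-year periods = 3.91602 years.
Modified duration = D_Mac / (1 + y) = 3.91602 / 1.0595 = 3.69610 years.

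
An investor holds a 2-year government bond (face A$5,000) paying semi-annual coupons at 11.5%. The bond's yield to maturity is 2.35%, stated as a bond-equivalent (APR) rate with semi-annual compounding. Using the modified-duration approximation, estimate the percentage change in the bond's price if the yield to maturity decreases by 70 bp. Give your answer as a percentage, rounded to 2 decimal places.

+1.28%

Periodic yield y = 0.01175. Modified duration first:
  t   CF        PV=CF/(1+0.01175)^t    t·PV
  1       287.50       284.1611       284.1611
  2       287.50       280.8610       561.7220
  3       287.50       277.5992       832.7976
  4     5,287.50     5,046.1195    20,184.4779
  Σ                  5,888.7408    21,863.1586
P = 5,888.7408; D_Mac = 3.71271 half-year periods = 1.85635 yrs; D_mod = 1.85635/(1+0.01175) = 1.83479 yrs.
ΔP/P ≈ -D_mod · Δy = -1.83479 × (-0.007) = +0.012844 = +1.2844%.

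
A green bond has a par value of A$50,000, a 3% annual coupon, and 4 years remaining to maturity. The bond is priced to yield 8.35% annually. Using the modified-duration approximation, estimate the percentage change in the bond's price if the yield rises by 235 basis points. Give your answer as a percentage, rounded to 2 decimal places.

Periodic yield y = 0.0835. Modified duration first:
  t   CF        PV=CF/(1+0.0835)^t    t·PV
  1     1,500.00     1,384.4024     1,384.4024
  2     1,500.00     1,277.7133     2,555.4267
  3     1,500.00     1,179.2463     3,537.7388
  4    51,500.00    37,367.2869   149,469.1476
  Σ                 41,208.6489   156,946.7155
P = 41,208.6489; D_Mac = 3.80859 yrs; D_mod = 3.80859/(1+0.0835) = 3.51508 yrs.
ΔP/P ≈ -D_mod · Δy = -3.51508 × (+0.0235) = -0.082604 = -8.2604%.

-8.26%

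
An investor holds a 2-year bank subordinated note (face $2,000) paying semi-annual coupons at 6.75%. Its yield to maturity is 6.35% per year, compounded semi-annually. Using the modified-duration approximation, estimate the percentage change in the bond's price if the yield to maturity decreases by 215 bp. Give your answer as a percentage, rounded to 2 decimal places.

+3.97%

Periodic yield y = 0.03175. Modified duration first:
  t   CF        PV=CF/(1+0.03175)^t    t·PV
  1        67.50        65.4228        65.4228
  2        67.50        63.4096       126.8191
  3        67.50        61.4583       184.3748
  4     2,067.50     1,824.5157     7,298.0629
  Σ                  2,014.8064     7,674.6796
P = 2,014.8064; D_Mac = 3.80914 half-year periods = 1.90457 yrs; D_mod = 1.90457/(1+0.03175) = 1.84596 yrs.
ΔP/P ≈ -D_mod · Δy = -1.84596 × (-0.0215) = +0.039688 = +3.9688%.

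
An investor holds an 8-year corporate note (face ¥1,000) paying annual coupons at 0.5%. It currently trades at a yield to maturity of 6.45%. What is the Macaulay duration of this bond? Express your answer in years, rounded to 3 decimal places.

7.817 years

Periodic yield y = 0.0645. Discount each cash flow and weight by its year:
  t   CF        PV=CF/(1+0.0645)^t    t·PV
  1         5.00         4.6970         4.6970
  2         5.00         4.4124         8.8249
  3         5.00         4.1451        12.4352
  4         5.00         3.8939        15.5757
  5         5.00         3.6580        18.2899
  6         5.00         3.4363        20.6180
  7         5.00         3.2281        22.5969
  8     1,005.00       609.5379     4,876.3034
  Σ                    637.0089     4,979.3411
Price P = Σ PV = 637.0089.
Macaulay duration = Σ(t·PV) / P = 4,979.3411 / 637.0089 = 7.81675 years.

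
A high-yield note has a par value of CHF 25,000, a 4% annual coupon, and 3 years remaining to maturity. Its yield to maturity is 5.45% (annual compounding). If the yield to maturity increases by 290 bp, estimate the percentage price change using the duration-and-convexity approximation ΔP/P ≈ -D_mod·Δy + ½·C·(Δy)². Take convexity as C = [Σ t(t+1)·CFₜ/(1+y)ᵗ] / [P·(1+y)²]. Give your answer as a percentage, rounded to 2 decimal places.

With y = 0.0545:
  t   CF        PV=CF/(1+0.0545)^t    t·PV        t(t+1)·PV
  1     1,000.00       948.3167       948.3167       1,896.6335
  2     1,000.00       899.3046     1,798.6093       5,395.8278
  3    26,000.00    22,173.4666    66,520.3998     266,081.5990
  Σ                 24,021.0880    69,267.3258     273,374.0603
P = 24,021.0880; D_Mac = 2.88360 yrs; D_mod = 2.73457 yrs; C = 10.23461.
Duration effect: -2.73457 × (+0.029) = -0.079303
Convexity effect: 0.5 × 10.23461 × (0.029)² = +0.0043037
ΔP/P ≈ -0.079303 + 0.0043037 = -0.074999 = -7.4999%.

-7.50%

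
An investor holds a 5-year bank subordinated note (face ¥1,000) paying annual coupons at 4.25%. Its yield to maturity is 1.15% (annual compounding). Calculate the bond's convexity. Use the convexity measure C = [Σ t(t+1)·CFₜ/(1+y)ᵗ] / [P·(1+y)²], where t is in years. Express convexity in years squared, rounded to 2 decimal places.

26.50

With y = 0.0115:
  t   CF        PV=CF/(1+0.0115)^t    t·PV        t(t+1)·PV
  1        42.50        42.0168        42.0168          84.0336
  2        42.50        41.5391        83.0782         249.2346
  3        42.50        41.0668       123.2005         492.8021
  4        42.50        40.5999       162.3998         811.9988
  5     1,042.50       984.5701     4,922.8503      29,537.1020
  Σ                  1,149.7928     5,333.5456      31,175.1711
P = 1,149.7928.
Convexity = Σ t(t+1)·PV / [P·(1+y)²] = 31,175.1711 / (1,149.7928 × 1.023132) = 26.50071.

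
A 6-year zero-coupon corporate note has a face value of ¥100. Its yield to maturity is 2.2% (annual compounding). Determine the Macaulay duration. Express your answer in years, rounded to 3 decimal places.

A zero-coupon bond has a single cash flow at maturity, so its Macaulay duration equals its maturity: 6 years.

6.000 years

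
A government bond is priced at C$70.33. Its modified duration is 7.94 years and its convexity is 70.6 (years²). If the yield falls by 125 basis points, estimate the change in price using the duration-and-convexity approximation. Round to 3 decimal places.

Duration effect: -D_mod·Δy = -7.94 × (-0.0125) = +0.099250
Convexity effect: ½·C·(Δy)² = 0.5 × 70.6 × (-0.0125)² = +0.005515625
ΔP/P ≈ +0.099250 + 0.005515625 = +0.104765625
ΔP ≈ 70.33 × (+0.104765625) = +7.36816640625.

+C$7.368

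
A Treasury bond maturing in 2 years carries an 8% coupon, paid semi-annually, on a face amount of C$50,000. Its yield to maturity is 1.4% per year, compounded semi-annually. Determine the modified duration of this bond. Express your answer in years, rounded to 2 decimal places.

1.88 years

Periodic yield y = 0.007. First find Macaulay duration:
  t   CF        PV=CF/(1+0.007)^t    t·PV
  1     2,000.00     1,986.0973     1,986.0973
  2     2,000.00     1,972.2913     3,944.5826
  3     2,000.00     1,958.5812     5,875.7436
  4    52,000.00    50,569.1276   202,276.5104
  Σ                 56,486.0974   214,082.9339
P = 56,486.0974; Macaulay duration = 214,082.9339 / 56,486.0974 = 3.79001 half-year periods = 1.89501 years.
Modified duration = D_Mac / (1 + y) = 1.89501 / 1.007 = 1.88183 years.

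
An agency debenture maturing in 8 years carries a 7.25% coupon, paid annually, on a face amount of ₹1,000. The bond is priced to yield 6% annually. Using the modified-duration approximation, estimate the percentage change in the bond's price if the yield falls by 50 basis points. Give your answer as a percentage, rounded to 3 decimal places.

Periodic yield y = 0.06. Modified duration first:
  t   CF        PV=CF/(1+0.06)^t    t·PV
  1        72.50        68.3962        68.3962
  2        72.50        64.5247       129.0495
  3        72.50        60.8724       182.6172
  4        72.50        57.4268       229.7072
  5        72.50        54.1762       270.8811
  6        72.50        51.1096       306.6578
  7        72.50        48.2166       337.5165
  8     1,072.50       672.8998     5,383.1981
  Σ                  1,077.6224     6,908.0236
P = 1,077.6224; D_Mac = 6.41043 yrs; D_mod = 6.41043/(1+0.06) = 6.04758 yrs.
ΔP/P ≈ -D_mod · Δy = -6.04758 × (-0.005) = +0.030238 = +3.0238%.

+3.024%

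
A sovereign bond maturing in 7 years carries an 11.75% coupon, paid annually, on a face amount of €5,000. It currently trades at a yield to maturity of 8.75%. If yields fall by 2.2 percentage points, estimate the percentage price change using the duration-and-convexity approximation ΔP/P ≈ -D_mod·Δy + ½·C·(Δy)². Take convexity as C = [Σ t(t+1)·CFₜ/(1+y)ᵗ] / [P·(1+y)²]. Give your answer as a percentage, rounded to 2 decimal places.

With y = 0.0875:
  t   CF        PV=CF/(1+0.0875)^t    t·PV        t(t+1)·PV
  1       587.50       540.2299       540.2299       1,080.4598
  2       587.50       496.7631       993.5262       2,980.5787
  3       587.50       456.7937     1,370.3810       5,481.5240
  4       587.50       420.0402     1,680.1606       8,400.8031
  5       587.50       386.2438     1,931.2191      11,587.3146
  6       587.50       355.1667     2,131.0004      14,917.0027
  7     5,587.50     3,106.0803    21,742.5620     173,940.4958
  Σ                  5,761.3177    30,389.0792     218,388.1786
P = 5,761.3177; D_Mac = 5.27468 yrs; D_mod = 4.85028 yrs; C = 32.05153.
Duration effect: -4.85028 × (-0.022) = +0.106706
Convexity effect: 0.5 × 32.05153 × (-0.022)² = +0.0077565
ΔP/P ≈ +0.106706 + 0.0077565 = +0.114463 = +11.4463%.

+11.45%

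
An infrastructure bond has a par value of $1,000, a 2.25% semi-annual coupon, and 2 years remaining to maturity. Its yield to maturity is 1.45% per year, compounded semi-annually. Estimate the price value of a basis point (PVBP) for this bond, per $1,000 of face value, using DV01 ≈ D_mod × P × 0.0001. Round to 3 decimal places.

$0.198

Periodic yield y = 0.00725.
  t   CF        PV=CF/(1+0.00725)^t    t·PV
  1        11.25        11.1690        11.1690
  2        11.25        11.0886        22.1773
  3        11.25        11.0088        33.0265
  4     1,011.25       982.4477     3,929.7907
  Σ                  1,015.7142     3,996.1635
P = 1,015.7142; D_Mac = 3.93434 half-year periods = 1.96717 yrs; D_mod = 1.95301 yrs.
DV01 ≈ 1.95301 × 1,015.7142 × 0.0001 = 0.198370.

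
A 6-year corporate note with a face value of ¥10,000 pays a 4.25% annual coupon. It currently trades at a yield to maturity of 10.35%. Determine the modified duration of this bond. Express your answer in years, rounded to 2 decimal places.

4.81 years

Periodic yield y = 0.1035. First find Macaulay duration:
  t   CF        PV=CF/(1+0.1035)^t    t·PV
  1       425.00       385.1382       385.1382
  2       425.00       349.0151       698.0303
  3       425.00       316.2801       948.8404
  4       425.00       286.6154     1,146.4618
  5       425.00       259.7331     1,298.6653
  6    10,425.00     5,773.5381    34,641.2288
  Σ                  7,370.3201    39,118.3648
P = 7,370.3201; Macaulay duration = 39,118.3648 / 7,370.3201 = 5.30755 years.
Modified duration = D_Mac / (1 + y) = 5.30755 / 1.1035 = 4.80974 years.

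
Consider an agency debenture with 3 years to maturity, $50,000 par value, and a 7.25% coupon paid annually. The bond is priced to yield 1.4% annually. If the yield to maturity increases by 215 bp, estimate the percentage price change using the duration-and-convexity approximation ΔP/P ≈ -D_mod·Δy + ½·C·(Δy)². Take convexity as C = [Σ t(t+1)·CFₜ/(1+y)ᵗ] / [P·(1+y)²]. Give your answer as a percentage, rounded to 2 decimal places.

With y = 0.014:
  t   CF        PV=CF/(1+0.014)^t    t·PV        t(t+1)·PV
  1     3,625.00     3,574.9507     3,574.9507       7,149.9014
  2     3,625.00     3,525.5924     7,051.1848      21,153.5544
  3    53,625.00    51,434.3718   154,303.1155     617,212.4620
  Σ                 58,534.9149   164,929.2510     645,515.9178
P = 58,534.9149; D_Mac = 2.81762 yrs; D_mod = 2.77872 yrs; C = 10.72546.
Duration effect: -2.77872 × (+0.0215) = -0.059742
Convexity effect: 0.5 × 10.72546 × (0.0215)² = +0.0024789
ΔP/P ≈ -0.059742 + 0.0024789 = -0.057264 = -5.7264%.

-5.73%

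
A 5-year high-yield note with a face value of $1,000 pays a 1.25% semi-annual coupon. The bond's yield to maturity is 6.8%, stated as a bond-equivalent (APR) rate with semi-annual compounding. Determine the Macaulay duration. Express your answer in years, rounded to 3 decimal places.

Periodic yield y = 0.034. Discount each cash flow and weight by its period:
  t   CF        PV=CF/(1+0.034)^t    t·PV
  1         6.25         6.0445         6.0445
  2         6.25         5.8457        11.6915
  3         6.25         5.6535        16.9605
  4         6.25         5.4676        21.8705
  5         6.25         5.2878        26.4391
  6         6.25         5.1140        30.6837
  7         6.25         4.9458        34.6206
  8         6.25         4.7832        38.2654
  9         6.25         4.6259        41.6330
  10    1,006.25       720.2786     7,202.7859
  Σ                    768.0466     7,430.9946
Price P = Σ PV = 768.0466.
Macaulay duration = Σ(t·PV) / P = 7,430.9946 / 768.0466 = 9.67519 half-year periods.
In years: 9.67519 / 2 = 4.83759 years.

4.838 years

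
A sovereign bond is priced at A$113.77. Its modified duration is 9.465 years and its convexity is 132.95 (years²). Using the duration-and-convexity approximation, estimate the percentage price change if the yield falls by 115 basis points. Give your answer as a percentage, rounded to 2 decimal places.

+11.76%

Duration effect: -D_mod·Δy = -9.465 × (-0.0115) = +0.1088475
Convexity effect: ½·C·(Δy)² = 0.5 × 132.95 × (-0.0115)² = +0.00879131875
ΔP/P ≈ +0.1088475 + 0.00879131875 = +0.11763881875
= +11.763881875%.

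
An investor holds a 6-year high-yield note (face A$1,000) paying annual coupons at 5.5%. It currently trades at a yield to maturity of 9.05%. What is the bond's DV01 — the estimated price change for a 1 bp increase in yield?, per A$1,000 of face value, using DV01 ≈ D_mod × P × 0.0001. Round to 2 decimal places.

Periodic yield y = 0.0905.
  t   CF        PV=CF/(1+0.0905)^t    t·PV
  1        55.00        50.4356        50.4356
  2        55.00        46.2500        92.4999
  3        55.00        42.4117       127.2351
  4        55.00        38.8920       155.5679
  5        55.00        35.6644       178.3218
  6     1,055.00       627.3334     3,764.0007
  Σ                    840.9870     4,368.0609
P = 840.9870; D_Mac = 5.19397 yrs; D_mod = 4.76292 yrs.
DV01 ≈ 4.76292 × 840.9870 × 0.0001 = 0.400556.

A$0.40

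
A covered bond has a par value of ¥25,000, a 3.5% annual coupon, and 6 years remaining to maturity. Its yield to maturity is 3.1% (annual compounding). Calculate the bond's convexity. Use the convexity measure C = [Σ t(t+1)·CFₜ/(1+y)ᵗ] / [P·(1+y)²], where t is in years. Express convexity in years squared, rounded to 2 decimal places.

35.33

With y = 0.031:
  t   CF        PV=CF/(1+0.031)^t    t·PV        t(t+1)·PV
  1       875.00       848.6906       848.6906       1,697.3812
  2       875.00       823.1723     1,646.3445       4,939.0335
  3       875.00       798.4212     2,395.2636       9,581.0543
  4       875.00       774.4143     3,097.6574      15,488.2870
  5       875.00       751.1293     3,755.6467      22,533.8802
  6    25,875.00    21,544.1005   129,264.6031     904,852.2219
  Σ                 25,539.9283   141,008.2059     959,091.8582
P = 25,539.9283.
Convexity = Σ t(t+1)·PV / [P·(1+y)²] = 959,091.8582 / (25,539.9283 × 1.062961) = 35.32834.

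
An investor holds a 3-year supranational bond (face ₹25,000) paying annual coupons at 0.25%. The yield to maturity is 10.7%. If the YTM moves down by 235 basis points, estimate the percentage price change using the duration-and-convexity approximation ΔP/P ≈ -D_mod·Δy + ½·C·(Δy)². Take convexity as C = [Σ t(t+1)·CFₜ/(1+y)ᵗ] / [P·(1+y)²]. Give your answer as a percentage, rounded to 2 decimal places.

With y = 0.107:
  t   CF        PV=CF/(1+0.107)^t    t·PV        t(t+1)·PV
  1        62.50        56.4589        56.4589         112.9178
  2        62.50        51.0017       102.0034         306.0103
  3    25,062.50    18,474.8758    55,424.6274     221,698.5095
  Σ                 18,582.3364    55,583.0897     222,117.4376
P = 18,582.3364; D_Mac = 2.99118 yrs; D_mod = 2.70206 yrs; C = 9.75410.
Duration effect: -2.70206 × (-0.0235) = +0.063498
Convexity effect: 0.5 × 9.75410 × (-0.0235)² = +0.0026934
ΔP/P ≈ +0.063498 + 0.0026934 = +0.066192 = +6.6192%.

+6.62%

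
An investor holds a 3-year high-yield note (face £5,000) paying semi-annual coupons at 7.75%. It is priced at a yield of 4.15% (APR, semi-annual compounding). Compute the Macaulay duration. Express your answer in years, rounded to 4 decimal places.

2.7482 years

Periodic yield y = 0.02075. Discount each cash flow and weight by its period:
  t   CF        PV=CF/(1+0.02075)^t    t·PV
  1       193.75       189.8114       189.8114
  2       193.75       185.9529       371.9058
  3       193.75       182.1728       546.5184
  4       193.75       178.4696       713.8782
  5       193.75       174.8416       874.2080
  6     5,193.75     4,591.6070    27,549.6420
  Σ                  5,502.8553    30,245.9639
Price P = Σ PV = 5,502.8553.
Macaulay duration = Σ(t·PV) / P = 30,245.9639 / 5,502.8553 = 5.49641 half-year periods.
In years: 5.49641 / 2 = 2.74821 years.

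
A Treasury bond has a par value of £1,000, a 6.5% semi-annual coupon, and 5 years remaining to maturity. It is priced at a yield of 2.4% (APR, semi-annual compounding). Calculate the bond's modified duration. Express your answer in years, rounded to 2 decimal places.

Periodic yield y = 0.012. First find Macaulay duration:
  t   CF        PV=CF/(1+0.012)^t    t·PV
  1        32.50        32.1146        32.1146
  2        32.50        31.7338        63.4676
  3        32.50        31.3575        94.0726
  4        32.50        30.9857       123.9428
  5        32.50        30.6183       153.0914
  6        32.50        30.2552       181.5313
  7        32.50        29.8965       209.2752
  8        32.50        29.5420       236.3357
  9        32.50        29.1917       262.7249
  10    1,032.50       916.3997     9,163.9969
  Σ                  1,192.0949    10,520.5531
P = 1,192.0949; Macaulay duration = 10,520.5531 / 1,192.0949 = 8.82526 half-year periods = 4.41263 years.
Modified duration = D_Mac / (1 + y) = 4.41263 / 1.012 = 4.36031 years.

4.36 years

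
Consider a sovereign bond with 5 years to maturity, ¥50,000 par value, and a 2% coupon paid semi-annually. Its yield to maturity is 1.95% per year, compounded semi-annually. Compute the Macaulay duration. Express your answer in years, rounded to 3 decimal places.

Periodic yield y = 0.00975. Discount each cash flow and weight by its period:
  t   CF        PV=CF/(1+0.00975)^t    t·PV
  1       500.00       495.1721       495.1721
  2       500.00       490.3908       980.7815
  3       500.00       485.6556     1,456.9669
  4       500.00       480.9662     1,923.8648
  5       500.00       476.3221     2,381.6103
  6       500.00       471.7228     2,830.3366
  7       500.00       467.1679     3,270.1751
  8       500.00       462.6570     3,701.2558
  9       500.00       458.1896     4,123.7066
  10   50,500.00    45,830.3063   458,303.0629
  Σ                 50,118.5502   479,466.9325
Price P = Σ PV = 50,118.5502.
Macaulay duration = Σ(t·PV) / P = 479,466.9325 / 50,118.5502 = 9.56666 half-year periods.
In years: 9.56666 / 2 = 4.78333 years.

4.783 years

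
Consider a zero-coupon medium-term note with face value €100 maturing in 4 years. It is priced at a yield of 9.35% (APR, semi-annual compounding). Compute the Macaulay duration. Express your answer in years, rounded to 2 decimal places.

A zero-coupon bond has a single cash flow at maturity, so its Macaulay duration equals its maturity: 4 years.
(Equivalently: 8 semi-annual periods ÷ 2 = 4 years.)

4.00 years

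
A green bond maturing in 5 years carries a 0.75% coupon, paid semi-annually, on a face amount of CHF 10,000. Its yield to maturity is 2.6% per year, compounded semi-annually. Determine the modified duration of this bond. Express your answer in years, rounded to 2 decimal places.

4.85 years

Periodic yield y = 0.013. First find Macaulay duration:
  t   CF        PV=CF/(1+0.013)^t    t·PV
  1        37.50        37.0188        37.0188
  2        37.50        36.5437        73.0874
  3        37.50        36.0747       108.2242
  4        37.50        35.6118       142.4471
  5        37.50        35.1548       175.7738
  6        37.50        34.7036       208.2216
  7        37.50        34.2582       239.8077
  8        37.50        33.8186       270.5488
  9        37.50        33.3846       300.4615
  10   10,037.50     8,821.2698    88,212.6979
  Σ                  9,137.8385    89,768.2887
P = 9,137.8385; Macaulay duration = 89,768.2887 / 9,137.8385 = 9.82380 half-year periods = 4.91190 years.
Modified duration = D_Mac / (1 + y) = 4.91190 / 1.013 = 4.84886 years.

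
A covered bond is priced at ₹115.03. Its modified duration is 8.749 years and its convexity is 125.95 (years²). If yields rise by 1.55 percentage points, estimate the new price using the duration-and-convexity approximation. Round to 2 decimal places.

₹101.17

Duration effect: -D_mod·Δy = -8.749 × (+0.0155) = -0.1356095
Convexity effect: ½·C·(Δy)² = 0.5 × 125.95 × (0.0155)² = +0.01512974375
ΔP/P ≈ -0.1356095 + 0.01512974375 = -0.12047975625
New price ≈ 115.03 × (1 - 0.12047975625) = 101.1712136385625.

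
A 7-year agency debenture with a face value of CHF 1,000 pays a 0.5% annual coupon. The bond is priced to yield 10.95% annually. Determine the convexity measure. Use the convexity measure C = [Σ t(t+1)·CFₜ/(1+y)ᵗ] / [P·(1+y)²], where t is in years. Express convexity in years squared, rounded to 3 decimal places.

44.143

With y = 0.1095:
  t   CF        PV=CF/(1+0.1095)^t    t·PV        t(t+1)·PV
  1         5.00         4.5065         4.5065           9.0131
  2         5.00         4.0618         8.1235          24.3706
  3         5.00         3.6609        10.9827          43.9308
  4         5.00         3.2996        13.1984          65.9919
  5         5.00         2.9739        14.8697          89.2185
  6         5.00         2.6804        16.0826         112.5785
  7     1,005.00       485.5958     3,399.1706      27,193.3644
  Σ                    506.7790     3,466.9341      27,538.4678
P = 506.7790.
Convexity = Σ t(t+1)·PV / [P·(1+y)²] = 27,538.4678 / (506.7790 × 1.230990) = 44.14348.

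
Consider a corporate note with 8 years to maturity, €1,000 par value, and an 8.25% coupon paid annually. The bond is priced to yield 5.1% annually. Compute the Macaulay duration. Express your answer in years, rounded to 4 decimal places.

6.3396 years

Periodic yield y = 0.051. Discount each cash flow and weight by its year:
  t   CF        PV=CF/(1+0.051)^t    t·PV
  1        82.50        78.4967        78.4967
  2        82.50        74.6876       149.3752
  3        82.50        71.0634       213.1901
  4        82.50        67.6150       270.4600
  5        82.50        64.3340       321.6699
  6        82.50        61.2122       367.2729
  7        82.50        58.2418       407.6927
  8     1,082.50       727.1201     5,816.9612
  Σ                  1,202.7707     7,625.1187
Price P = Σ PV = 1,202.7707.
Macaulay duration = Σ(t·PV) / P = 7,625.1187 / 1,202.7707 = 6.33963 years.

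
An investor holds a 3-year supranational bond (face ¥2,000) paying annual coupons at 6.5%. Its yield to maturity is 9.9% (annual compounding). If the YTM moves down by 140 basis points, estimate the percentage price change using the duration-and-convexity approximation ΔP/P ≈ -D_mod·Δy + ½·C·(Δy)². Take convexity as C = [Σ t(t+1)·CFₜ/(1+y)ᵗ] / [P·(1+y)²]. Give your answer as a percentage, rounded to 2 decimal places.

+3.67%

With y = 0.099:
  t   CF        PV=CF/(1+0.099)^t    t·PV        t(t+1)·PV
  1       130.00       118.2894       118.2894         236.5787
  2       130.00       107.6336       215.2673         645.8018
  3     2,130.00     1,604.6729     4,814.0188      19,256.0752
  Σ                  1,830.5959     5,147.5754      20,138.4556
P = 1,830.5959; D_Mac = 2.81197 yrs; D_mod = 2.55866 yrs; C = 9.10832.
Duration effect: -2.55866 × (-0.014) = +0.035821
Convexity effect: 0.5 × 9.10832 × (-0.014)² = +0.0008926
ΔP/P ≈ +0.035821 + 0.0008926 = +0.036714 = +3.6714%.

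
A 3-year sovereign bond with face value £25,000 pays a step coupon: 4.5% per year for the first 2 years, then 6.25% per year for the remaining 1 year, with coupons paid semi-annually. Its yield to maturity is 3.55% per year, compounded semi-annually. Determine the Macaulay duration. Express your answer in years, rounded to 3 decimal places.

2.841 years

Periodic yield y = 0.01775. Discount each cash flow and weight by its period:
  t   CF        PV=CF/(1+0.01775)^t    t·PV
  1       562.50       552.6898       552.6898
  2       562.50       543.0506     1,086.1012
  3       562.50       533.5796     1,600.7387
  4       562.50       524.2737     2,097.0949
  5       781.25       715.4585     3,577.2927
  6    25,781.25    23,198.3611   139,190.1665
  Σ                 26,067.4133   148,104.0838
Price P = Σ PV = 26,067.4133.
Macaulay duration = Σ(t·PV) / P = 148,104.0838 / 26,067.4133 = 5.68158 half-year periods.
In years: 5.68158 / 2 = 2.84079 years.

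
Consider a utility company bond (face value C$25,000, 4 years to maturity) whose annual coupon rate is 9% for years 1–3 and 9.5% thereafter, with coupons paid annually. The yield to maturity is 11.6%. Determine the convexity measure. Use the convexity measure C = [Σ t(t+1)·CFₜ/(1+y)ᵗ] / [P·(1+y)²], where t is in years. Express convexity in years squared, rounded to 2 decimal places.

13.47

With y = 0.116:
  t   CF        PV=CF/(1+0.116)^t    t·PV        t(t+1)·PV
  1     2,250.00     2,016.1290     2,016.1290       4,032.2581
  2     2,250.00     1,806.5672     3,613.1345      10,839.4034
  3     2,250.00     1,618.7878     4,856.3635      19,425.4541
  4    27,375.00    17,648.0754    70,592.3014     352,961.5071
  Σ                 23,089.5595    81,077.9284     387,258.6227
P = 23,089.5595.
Convexity = Σ t(t+1)·PV / [P·(1+y)²] = 387,258.6227 / (23,089.5595 × 1.245456) = 13.46657.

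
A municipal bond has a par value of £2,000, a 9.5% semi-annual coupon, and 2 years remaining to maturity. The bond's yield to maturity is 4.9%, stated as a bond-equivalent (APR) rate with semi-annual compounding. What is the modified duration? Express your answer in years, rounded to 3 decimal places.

Periodic yield y = 0.0245. First find Macaulay duration:
  t   CF        PV=CF/(1+0.0245)^t    t·PV
  1        95.00        92.7282        92.7282
  2        95.00        90.5106       181.0213
  3        95.00        88.3462       265.0385
  4     2,095.00     1,901.6745     7,606.6979
  Σ                  2,173.2594     8,145.4858
P = 2,173.2594; Macaulay duration = 8,145.4858 / 2,173.2594 = 3.74805 half-year periods = 1.87403 years.
Modified duration = D_Mac / (1 + y) = 1.87403 / 1.0245 = 1.82921 years.

1.829 years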